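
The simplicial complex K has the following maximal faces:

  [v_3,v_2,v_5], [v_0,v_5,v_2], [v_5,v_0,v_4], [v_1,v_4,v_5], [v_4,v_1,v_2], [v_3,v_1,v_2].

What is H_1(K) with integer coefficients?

Take the total order v_0 < v_1 < v_2 < v_3 < v_4 < v_5 on the vertex set. Then K (dimension 2) consists of the simplices:

  0-simplices (6): [v_0], [v_1], [v_2], [v_3], [v_4], [v_5]
  1-simplices (12): [v_0,v_2], [v_0,v_4], [v_0,v_5], [v_1,v_2], [v_1,v_3], [v_1,v_4], [v_1,v_5], [v_2,v_3], [v_2,v_4], [v_2,v_5], [v_3,v_5], [v_4,v_5]
  2-simplices (6): [v_0,v_2,v_5], [v_0,v_4,v_5], [v_1,v_2,v_3], [v_1,v_2,v_4], [v_1,v_4,v_5], [v_2,v_3,v_5]

so the chain groups are C_0 ≅ Z^6, C_1 ≅ Z^12, C_2 ≅ Z^6.

∂_1: C_1 → C_0 sends each edge [p,q] (with p < q) to q − p. For instance
  ∂[v_2,v_3] = [v_3] − [v_2].
The resulting 6×12 matrix has rank 5, and its Smith normal form has invariant factors (1,1,1,1,1).

∂_2: C_2 → C_1 acts by ∂[p,q,r] = [q,r] − [p,r] + [p,q]. For instance
  ∂[v_0,v_2,v_5] = [v_2,v_5] − [v_0,v_5] + [v_0,v_2],
  ∂[v_0,v_4,v_5] = [v_4,v_5] − [v_0,v_5] + [v_0,v_4].
This gives a 12×6 integer matrix of rank 6; reducing to Smith normal form yields diagonal entries (1,1,1,1,1,1).

Reading off H_k = ker ∂_k / im ∂_{k+1}:

  H_1: rank ker ∂_1 − rank ∂_2 = (12 − 5) − 6 = 1, and the invariant factors of ∂_2 are all 1, so H_1 ≅ Z.

H_1 ≅ Z.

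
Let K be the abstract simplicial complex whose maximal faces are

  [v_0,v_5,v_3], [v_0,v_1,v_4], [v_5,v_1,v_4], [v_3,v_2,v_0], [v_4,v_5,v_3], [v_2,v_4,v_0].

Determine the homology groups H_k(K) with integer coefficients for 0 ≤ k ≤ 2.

Order the vertices as v_0 < v_1 < v_2 < v_3 < v_4 < v_5. Listing each simplex with vertices in this order, K has dimension 2 with simplices:

  0-simplices (6): [v_0], [v_1], [v_2], [v_3], [v_4], [v_5]
  1-simplices (12): [v_0,v_1], [v_0,v_2], [v_0,v_3], [v_0,v_4], [v_0,v_5], [v_1,v_4], [v_1,v_5], [v_2,v_3], [v_2,v_4], [v_3,v_4], [v_3,v_5], [v_4,v_5]
  2-simplices (6): [v_0,v_1,v_4], [v_0,v_2,v_3], [v_0,v_2,v_4], [v_0,v_3,v_5], [v_1,v_4,v_5], [v_3,v_4,v_5]

so the chain groups are C_0 ≅ Z^6, C_1 ≅ Z^12, C_2 ≅ Z^6.

The boundary map ∂_1: C_1 → C_0 maps an edge to its endpoints' difference, ∂[p,q] = q − p. For instance
  ∂[v_0,v_5] = [v_5] − [v_0].
The 6×12 boundary matrix has rank 5 and Smith normal form diag(1,1,1,1,1).

∂_2: C_2 → C_1 sends each 2-simplex [p,q,r] to [q,r] − [p,r] + [p,q]. For instance
  ∂[v_0,v_2,v_3] = [v_2,v_3] − [v_0,v_3] + [v_0,v_2],
  ∂[v_0,v_2,v_4] = [v_2,v_4] − [v_0,v_4] + [v_0,v_2].
This gives a 12×6 integer matrix of rank 6; reducing to Smith normal form yields diagonal entries (1,1,1,1,1,1).

Reading off H_k = ker ∂_k / im ∂_{k+1}:

  H_0: rank C_0 − rank ∂_1 = 6 − 5 = 1, and the invariant factors of ∂_1 are all 1, so H_0 ≅ Z.
  H_1: rank ker ∂_1 − rank ∂_2 = (12 − 5) − 6 = 1, and the invariant factors of ∂_2 are all 1, so H_1 ≅ Z.
  H_2: rank ker ∂_2 − rank ∂_3 = (6 − 6) − 0 = 0, and there is no ∂_3, so H_2 ≅ 0.

As a check, the Euler characteristic is 6 − 12 + 6 = 0, which agrees with 1 − 1 + 0 = 0.

H_0 ≅ Z,  H_1 ≅ Z,  H_2 = 0.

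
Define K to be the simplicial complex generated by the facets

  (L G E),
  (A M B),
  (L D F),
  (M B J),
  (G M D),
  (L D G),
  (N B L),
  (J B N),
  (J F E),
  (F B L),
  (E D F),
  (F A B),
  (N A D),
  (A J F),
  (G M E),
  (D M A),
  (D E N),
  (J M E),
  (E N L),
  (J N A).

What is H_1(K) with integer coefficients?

H_1 = Z ⊕ Z/2.

We work with the vertex ordering A < B < D < E < F < G < J < L < M < N. The simplices of K, each written with vertices in increasing order, are:

  0-simplices (10): A, B, D, E, F, G, J, L, M, N
  1-simplices (30): AB, AD, AF, AJ, AM, AN, BF, BJ, BL, BM, BN, DE, DF, DG, DL, DM, DN, EF, EG, EJ, EL, EM, EN, FJ, FL, GL, GM, JM, JN, LN
  2-simplices (20): ABF, ABM, ADM, ADN, AFJ, AJN, BFL, BJM, BJN, BLN, DEF, DEN, DFL, DGL, DGM, EFJ, EGL, EGM, EJM, ELN

so the chain groups are C_0 ≅ Z^10, C_1 ≅ Z^30, C_2 ≅ Z^20.

Boundary ∂_1: C_1 → C_0 is given by ∂[p,q] = [q] − [p]. For instance
  ∂DF = F − D.
The resulting 10×30 matrix has rank 9, and its Smith normal form has invariant factors (1,1,1,1,1,1,1,1,1).

Boundary ∂_2: C_2 → C_1 acts by ∂[p,q,r] = [q,r] − [p,r] + [p,q]. For instance
  ∂DEF = EF − DF + DE,
  ∂AFJ = FJ − AJ + AF.
The 30×20 boundary matrix has rank 20 and Smith normal form diag(1,1,1,1,1,1,1,1,1,1,1,1,1,1,1,1,1,1,1,2).

Computing H_k = (kernel of ∂_k) / (image of ∂_{k+1}):

  H_1: rank ker ∂_1 − rank ∂_2 = (30 − 9) − 20 = 1, and ∂_2 has invariant factor 2 > 1, so H_1 = Z ⊕ Z/2.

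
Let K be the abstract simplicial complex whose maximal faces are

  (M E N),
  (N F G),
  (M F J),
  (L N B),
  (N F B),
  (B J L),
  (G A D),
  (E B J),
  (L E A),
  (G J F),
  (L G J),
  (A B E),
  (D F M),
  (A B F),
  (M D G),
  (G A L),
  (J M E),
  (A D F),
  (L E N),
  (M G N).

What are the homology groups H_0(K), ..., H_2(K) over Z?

H_0 = Z,  H_1 = Z ⊕ Z/2,  H_2 = 0.

K has 10 vertices, 30 edges, 20 triangles.
rank ∂_0 = 0, rank ∂_1 = 9 ⇒ b_0 = 10 − 0 − 9 = 1; all invariant factors of ∂_1 are 1 so no torsion. So H_0 ≅ Z.
rank ∂_1 = 9, rank ∂_2 = 20 ⇒ b_1 = 30 − 9 − 20 = 1; ∂_2 has invariant factor(s) [2] giving torsion. So H_1 ≅ Z ⊕ Z/2.
rank ∂_2 = 20, rank ∂_3 = 0 ⇒ b_2 = 20 − 20 − 0 = 0. So H_2 ≅ 0.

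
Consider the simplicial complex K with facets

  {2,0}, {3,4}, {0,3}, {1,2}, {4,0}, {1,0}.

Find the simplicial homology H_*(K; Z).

Take the total order 0 < 1 < 2 < 3 < 4 on the vertex set. Then K (dimension 1) consists of the simplices:

  0-simplices (5): [0], [1], [2], [3], [4]
  1-simplices (6): [0,1], [0,2], [0,3], [0,4], [1,2], [3,4]

so the chain groups are C_0 ≅ Z^5, C_1 ≅ Z^6.

∂_1: C_1 → C_0 is given by ∂[p,q] = [q] − [p]. For instance
  ∂[1,2] = [2] − [1].
The 5×6 boundary matrix has rank 4 and Smith normal form diag(1,1,1,1).

Reading off H_k = ker ∂_k / im ∂_{k+1}:

  H_0: rank C_0 − rank ∂_1 = 5 − 4 = 1, and the invariant factors of ∂_1 are all 1, so H_0 ≅ Z.
  H_1: rank ker ∂_1 − rank ∂_2 = (6 − 4) − 0 = 2, and there is no ∂_2, so H_1 ≅ Z^2.

H_0 ≅ Z,  H_1 ≅ Z^2.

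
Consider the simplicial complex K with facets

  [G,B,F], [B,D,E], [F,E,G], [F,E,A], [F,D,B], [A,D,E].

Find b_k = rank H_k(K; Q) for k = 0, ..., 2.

b_0 = 1, b_1 = 1, b_2 = 0.

Fix the vertex order A < B < D < E < F < G and write every simplex with vertices in increasing order. Then dim K = 2 and the simplices of K are:

  0-simplices (6): A, B, D, E, F, G
  1-simplices (12): AD, AE, AF, BD, BE, BF, BG, DE, DF, EF, EG, FG
  2-simplices (6): ADE, AEF, BDE, BDF, BFG, EFG

giving chain groups C_0 ≅ Z^6, C_1 ≅ Z^12, C_2 ≅ Z^6.

The boundary map ∂_1: C_1 → C_0 is given by ∂[p,q] = [q] − [p].
As a 6×12 matrix over Z this has rank 5, with invariant factors (1,1,1,1,1).

The boundary map ∂_2: C_2 → C_1 maps a triangle to the signed sum of its edges. For instance
  ∂AEF = EF − AF + AE,
  ∂ADE = DE − AE + AD.
The 12×6 boundary matrix has rank 6 and Smith normal form diag(1,1,1,1,1,1).

From H_k ≅ ker(∂_k) / im(∂_{k+1}) we obtain:

  H_0: rank C_0 − rank ∂_1 = 6 − 5 = 1, and the invariant factors of ∂_1 are all 1, so H_0 = Z.
  H_1: rank ker ∂_1 − rank ∂_2 = (12 − 5) − 6 = 1, and the invariant factors of ∂_2 are all 1, so H_1 = Z.
  H_2: rank ker ∂_2 − rank ∂_3 = (6 − 6) − 0 = 0, and there is no ∂_3, so H_2 = 0.

Hence the Betti numbers are b_0 = 1, b_1 = 1, b_2 = 0.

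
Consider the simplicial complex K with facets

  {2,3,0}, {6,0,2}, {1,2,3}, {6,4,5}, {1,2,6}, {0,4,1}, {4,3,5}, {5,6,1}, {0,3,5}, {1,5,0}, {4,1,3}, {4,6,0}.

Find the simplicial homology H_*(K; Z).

H_0 = Z,  H_1 = Z/2,  H_2 = 0.

Order the vertices as 0 < 1 < 2 < 3 < 4 < 5 < 6. Listing each simplex with vertices in this order, K has dimension 2 with simplices:

  0-simplices (7): [0], [1], [2], [3], [4], [5], [6]
  1-simplices (18): [0,1], [0,2], [0,3], [0,4], [0,5], [0,6], [1,2], [1,3], [1,4], [1,5], [1,6], [2,3], [2,6], [3,4], [3,5], [4,5], [4,6], [5,6]
  2-simplices (12): [0,1,4], [0,1,5], [0,2,3], [0,2,6], [0,3,5], [0,4,6], [1,2,3], [1,2,6], [1,3,4], [1,5,6], [3,4,5], [4,5,6]

Hence C_0 ≅ Z^7, C_1 ≅ Z^18, C_2 ≅ Z^12.

The boundary map ∂_1: C_1 → C_0 sends each edge [p,q] (with p < q) to q − p. For instance
  ∂[2,6] = [6] − [2].
The resulting 7×18 matrix has rank 6, and its Smith normal form has invariant factors (1,1,1,1,1,1).

∂_2: C_2 → C_1 sends each 2-simplex [p,q,r] to [q,r] − [p,r] + [p,q]. For instance
  ∂[1,3,4] = [3,4] − [1,4] + [1,3],
  ∂[1,2,3] = [2,3] − [1,3] + [1,2].
The resulting 18×12 matrix has rank 12, and its Smith normal form has invariant factors (1,1,1,1,1,1,1,1,1,1,1,2).

From H_k ≅ ker(∂_k) / im(∂_{k+1}) we obtain:

  H_0: rank C_0 − rank ∂_1 = 7 − 6 = 1, and the invariant factors of ∂_1 are all 1, so H_0 = Z.
  H_1: rank ker ∂_1 − rank ∂_2 = (18 − 6) − 12 = 0, and ∂_2 has invariant factor 2 > 1, so H_1 = Z/2.
  H_2: rank ker ∂_2 − rank ∂_3 = (12 − 12) − 0 = 0, and there is no ∂_3, so H_2 = 0.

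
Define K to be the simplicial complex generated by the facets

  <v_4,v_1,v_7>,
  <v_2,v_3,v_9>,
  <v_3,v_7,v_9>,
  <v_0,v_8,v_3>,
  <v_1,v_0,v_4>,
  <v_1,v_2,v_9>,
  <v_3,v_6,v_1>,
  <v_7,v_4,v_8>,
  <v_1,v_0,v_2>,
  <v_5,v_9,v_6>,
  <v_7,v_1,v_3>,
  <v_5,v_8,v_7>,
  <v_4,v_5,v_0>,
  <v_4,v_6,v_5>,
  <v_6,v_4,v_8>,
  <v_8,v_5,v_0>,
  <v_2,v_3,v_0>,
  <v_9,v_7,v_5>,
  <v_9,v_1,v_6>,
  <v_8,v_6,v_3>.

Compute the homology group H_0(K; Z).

Order the vertices as v_0 < v_1 < v_2 < v_3 < v_4 < v_5 < v_6 < v_7 < v_8 < v_9. Listing each simplex with vertices in this order, K has dimension 2 with simplices:

  0-simplices (10): [v_0], [v_1], [v_2], [v_3], [v_4], [v_5], [v_6], [v_7], [v_8], [v_9]
  1-simplices (30): (30 of them)
  2-simplices (20): (20 of them)

Hence C_0 ≅ Z^10, C_1 ≅ Z^30, C_2 ≅ Z^20.

∂_1: C_1 → C_0 is given by ∂[p,q] = [q] − [p].
The 10×30 boundary matrix has rank 9 and Smith normal form diag(1,1,1,1,1,1,1,1,1).

The boundary map ∂_2: C_2 → C_1 sends each 2-simplex [p,q,r] to [q,r] − [p,r] + [p,q]. For instance
  ∂[v_1,v_6,v_9] = [v_6,v_9] − [v_1,v_9] + [v_1,v_6],
  ∂[v_2,v_3,v_9] = [v_3,v_9] − [v_2,v_9] + [v_2,v_3].
The 30×20 boundary matrix has rank 20 and Smith normal form diag(1,1,1,1,1,1,1,1,1,1,1,1,1,1,1,1,1,1,1,2).

Reading off H_k = ker ∂_k / im ∂_{k+1}:

  H_0: rank C_0 − rank ∂_1 = 10 − 9 = 1, and the invariant factors of ∂_1 are all 1, so H_0 = Z.

H_0 = Z.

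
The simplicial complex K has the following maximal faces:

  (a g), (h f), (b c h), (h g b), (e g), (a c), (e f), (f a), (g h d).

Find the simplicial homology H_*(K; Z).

H_0 ≅ Z,  H_1 ≅ Z^3,  H_2 = 0.

Take the total order a < b < c < d < e < f < g < h on the vertex set. Then K (dimension 2) consists of the simplices:

  0-simplices (8): a, b, c, d, e, f, g, h
  1-simplices (13): ac, af, ag, bc, bg, bh, ch, dg, dh, ef, eg, fh, gh
  2-simplices (3): bch, bgh, dgh

Hence C_0 ≅ Z^8, C_1 ≅ Z^13, C_2 ≅ Z^3.

The boundary map ∂_1: C_1 → C_0 maps an edge to its endpoints' difference, ∂[p,q] = q − p. For instance
  ∂gh = h − g.
This gives a 8×13 integer matrix of rank 7; reducing to Smith normal form yields diagonal entries (1,1,1,1,1,1,1).

Boundary ∂_2: C_2 → C_1 acts by ∂[p,q,r] = [q,r] − [p,r] + [p,q]. For instance
  ∂dgh = gh − dh + dg,
  ∂bgh = gh − bh + bg.
As a 13×3 matrix over Z this has rank 3, with invariant factors (1,1,1).

Now H_k = ker ∂_k / im ∂_{k+1}, so:

  H_0: rank C_0 − rank ∂_1 = 8 − 7 = 1, and the invariant factors of ∂_1 are all 1, so H_0 ≅ Z.
  H_1: rank ker ∂_1 − rank ∂_2 = (13 − 7) − 3 = 3, and the invariant factors of ∂_2 are all 1, so H_1 ≅ Z^3.
  H_2: rank ker ∂_2 − rank ∂_3 = (3 − 3) − 0 = 0, and there is no ∂_3, so H_2 ≅ 0.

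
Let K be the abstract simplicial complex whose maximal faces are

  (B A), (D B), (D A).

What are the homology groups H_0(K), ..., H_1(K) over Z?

H_0 = Z,  H_1 = Z.

Fix the vertex order A < B < D and write every simplex with vertices in increasing order. Then dim K = 1 and the simplices of K are:

  0-simplices (3): A, B, D
  1-simplices (3): AB, AD, BD

so the chain groups are C_0 ≅ Z^3, C_1 ≅ Z^3.

∂_1: C_1 → C_0 maps an edge to its endpoints' difference, ∂[p,q] = q − p. For instance
  ∂AD = D − A.
This gives a 3×3 integer matrix of rank 2; reducing to Smith normal form yields diagonal entries (1,1).

Reading off H_k = ker ∂_k / im ∂_{k+1}:

  H_0: rank C_0 − rank ∂_1 = 3 − 2 = 1, and the invariant factors of ∂_1 are all 1, so H_0 = Z.
  H_1: rank ker ∂_1 − rank ∂_2 = (3 − 2) − 0 = 1, and there is no ∂_2, so H_1 = Z.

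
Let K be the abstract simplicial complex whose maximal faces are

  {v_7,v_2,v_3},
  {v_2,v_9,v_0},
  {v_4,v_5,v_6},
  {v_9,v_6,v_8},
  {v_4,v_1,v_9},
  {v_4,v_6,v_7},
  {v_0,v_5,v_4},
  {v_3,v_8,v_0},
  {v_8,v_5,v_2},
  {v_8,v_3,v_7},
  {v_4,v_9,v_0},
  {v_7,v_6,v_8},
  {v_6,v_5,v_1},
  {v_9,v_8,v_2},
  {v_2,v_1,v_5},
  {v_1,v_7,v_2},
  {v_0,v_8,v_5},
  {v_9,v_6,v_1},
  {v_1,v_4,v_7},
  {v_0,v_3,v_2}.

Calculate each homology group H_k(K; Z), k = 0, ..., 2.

H_0 = Z,  H_1 = Z ⊕ Z/2Z,  H_2 = 0.

Take the total order v_0 < v_1 < v_2 < v_3 < v_4 < v_5 < v_6 < v_7 < v_8 < v_9 on the vertex set. Then K (dimension 2) consists of the simplices:

  0-simplices (10): [v_0], [v_1], [v_2], [v_3], [v_4], [v_5], [v_6], [v_7], [v_8], [v_9]
  1-simplices (30): (30 of them)
  2-simplices (20): (20 of them)

so the chain groups are C_0 ≅ Z^10, C_1 ≅ Z^30, C_2 ≅ Z^20.

The boundary map ∂_1: C_1 → C_0 is given by ∂[p,q] = [q] − [p].
The 10×30 boundary matrix has rank 9 and Smith normal form diag(1,1,1,1,1,1,1,1,1).

Boundary ∂_2: C_2 → C_1 acts by ∂[p,q,r] = [q,r] − [p,r] + [p,q]. For instance
  ∂[v_2,v_8,v_9] = [v_8,v_9] − [v_2,v_9] + [v_2,v_8],
  ∂[v_0,v_4,v_9] = [v_4,v_9] − [v_0,v_9] + [v_0,v_4].
As a 30×20 matrix over Z this has rank 20, with invariant factors (1,1,1,1,1,1,1,1,1,1,1,1,1,1,1,1,1,1,1,2).

Now H_k = ker ∂_k / im ∂_{k+1}, so:

  H_0: rank C_0 − rank ∂_1 = 10 − 9 = 1, and the invariant factors of ∂_1 are all 1, so H_0 = Z.
  H_1: rank ker ∂_1 − rank ∂_2 = (30 − 9) − 20 = 1, and ∂_2 has invariant factor 2 > 1, so H_1 = Z ⊕ Z/2Z.
  H_2: rank ker ∂_2 − rank ∂_3 = (20 − 20) − 0 = 0, and there is no ∂_3, so H_2 = 0.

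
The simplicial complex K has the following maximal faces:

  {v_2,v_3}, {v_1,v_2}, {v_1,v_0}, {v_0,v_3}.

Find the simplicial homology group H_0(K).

H_0 ≅ Z.

Take the total order v_0 < v_1 < v_2 < v_3 on the vertex set. Then K (dimension 1) consists of the simplices:

  0-simplices (4): [v_0], [v_1], [v_2], [v_3]
  1-simplices (4): [v_0,v_1], [v_0,v_3], [v_1,v_2], [v_2,v_3]

giving chain groups C_0 ≅ Z^4, C_1 ≅ Z^4.

∂_1: C_1 → C_0 sends each edge [p,q] (with p < q) to q − p.
This gives a 4×4 integer matrix of rank 3; reducing to Smith normal form yields diagonal entries (1,1,1).

Computing H_k = (kernel of ∂_k) / (image of ∂_{k+1}):

  H_0: rank C_0 − rank ∂_1 = 4 − 3 = 1, and the invariant factors of ∂_1 are all 1, so H_0 = Z.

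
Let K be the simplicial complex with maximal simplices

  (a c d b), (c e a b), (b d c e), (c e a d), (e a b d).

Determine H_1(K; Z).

We work with the vertex ordering a < b < c < d < e. The simplices of K, each written with vertices in increasing order, are:

  0-simplices (5): a, b, c, d, e
  1-simplices (10): ab, ac, ad, ae, bc, bd, be, cd, ce, de
  2-simplices (10): abc, abd, abe, acd, ace, ade, bcd, bce, bde, cde
  3-simplices (5): abcd, abce, abde, acde, bcde

so the chain groups are C_0 ≅ Z^5, C_1 ≅ Z^10, C_2 ≅ Z^10, C_3 ≅ Z^5.

∂_1: C_1 → C_0 sends each edge [p,q] (with p < q) to q − p.
This gives a 5×10 integer matrix of rank 4; reducing to Smith normal form yields diagonal entries (1,1,1,1).

The boundary map ∂_2: C_2 → C_1 sends each 2-simplex [p,q,r] to [q,r] − [p,r] + [p,q]. For instance
  ∂cde = de − ce + cd,
  ∂ace = ce − ae + ac.
The 10×10 boundary matrix has rank 6 and Smith normal form diag(1,1,1,1,1,1).

∂_3: C_3 → C_2 sends each 3-simplex σ to the alternating sum Σ_i (−1)^i (σ with its i-th vertex removed). For instance
  ∂bcde = cde − bde + bce − bcd,
  ∂abce = bce − ace + abe − abc.
The 10×5 boundary matrix has rank 4 and Smith normal form diag(1,1,1,1).

Computing H_k = (kernel of ∂_k) / (image of ∂_{k+1}):

  H_1: rank ker ∂_1 − rank ∂_2 = (10 − 4) − 6 = 0, and the invariant factors of ∂_2 are all 1, so H_1 ≅ 0.

(K is a triangulation of the 3-sphere S^3.)

H_1 ≅ 0.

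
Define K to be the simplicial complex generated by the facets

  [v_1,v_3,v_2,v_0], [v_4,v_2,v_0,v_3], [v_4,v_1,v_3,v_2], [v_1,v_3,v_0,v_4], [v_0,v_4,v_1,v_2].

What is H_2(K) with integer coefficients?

H_2 = 0.

Fix the vertex order v_0 < v_1 < v_2 < v_3 < v_4 and write every simplex with vertices in increasing order. Then dim K = 3 and the simplices of K are:

  0-simplices (5): [v_0], [v_1], [v_2], [v_3], [v_4]
  1-simplices (10): [v_0,v_1], [v_0,v_2], [v_0,v_3], [v_0,v_4], [v_1,v_2], [v_1,v_3], [v_1,v_4], [v_2,v_3], [v_2,v_4], [v_3,v_4]
  2-simplices (10): [v_0,v_1,v_2], [v_0,v_1,v_3], [v_0,v_1,v_4], [v_0,v_2,v_3], [v_0,v_2,v_4], [v_0,v_3,v_4], [v_1,v_2,v_3], [v_1,v_2,v_4], [v_1,v_3,v_4], [v_2,v_3,v_4]
  3-simplices (5): [v_0,v_1,v_2,v_3], [v_0,v_1,v_2,v_4], [v_0,v_1,v_3,v_4], [v_0,v_2,v_3,v_4], [v_1,v_2,v_3,v_4]

so the chain groups are C_0 ≅ Z^5, C_1 ≅ Z^10, C_2 ≅ Z^10, C_3 ≅ Z^5.

∂_1: C_1 → C_0 maps an edge to its endpoints' difference, ∂[p,q] = q − p. For instance
  ∂[v_0,v_1] = [v_1] − [v_0].
This gives a 5×10 integer matrix of rank 4; reducing to Smith normal form yields diagonal entries (1,1,1,1).

The boundary map ∂_2: C_2 → C_1 maps a triangle to the signed sum of its edges. For instance
  ∂[v_0,v_1,v_4] = [v_1,v_4] − [v_0,v_4] + [v_0,v_1],
  ∂[v_0,v_2,v_4] = [v_2,v_4] − [v_0,v_4] + [v_0,v_2].
As a 10×10 matrix over Z this has rank 6, with invariant factors (1,1,1,1,1,1).

∂_3: C_3 → C_2 sends each 3-simplex σ to the alternating sum Σ_i (−1)^i (σ with its i-th vertex removed). For instance
  ∂[v_0,v_1,v_3,v_4] = [v_1,v_3,v_4] − [v_0,v_3,v_4] + [v_0,v_1,v_4] − [v_0,v_1,v_3],
  ∂[v_0,v_1,v_2,v_3] = [v_1,v_2,v_3] − [v_0,v_2,v_3] + [v_0,v_1,v_3] − [v_0,v_1,v_2].
The 10×5 boundary matrix has rank 4 and Smith normal form diag(1,1,1,1).

Now H_k = ker ∂_k / im ∂_{k+1}, so:

  H_2: rank ker ∂_2 − rank ∂_3 = (10 − 6) − 4 = 0, and the invariant factors of ∂_3 are all 1, so H_2 = 0.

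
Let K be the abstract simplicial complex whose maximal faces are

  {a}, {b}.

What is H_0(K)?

H_0 ≅ Z^2.

Take the total order a < b on the vertex set. Then K (dimension 0) consists of the simplices:

  0-simplices (2): a, b

giving chain groups C_0 ≅ Z^2.

Computing H_k = (kernel of ∂_k) / (image of ∂_{k+1}):

  H_0: rank C_0 − rank ∂_1 = 2 − 0 = 2, and there is no ∂_1, so H_0 = Z^2.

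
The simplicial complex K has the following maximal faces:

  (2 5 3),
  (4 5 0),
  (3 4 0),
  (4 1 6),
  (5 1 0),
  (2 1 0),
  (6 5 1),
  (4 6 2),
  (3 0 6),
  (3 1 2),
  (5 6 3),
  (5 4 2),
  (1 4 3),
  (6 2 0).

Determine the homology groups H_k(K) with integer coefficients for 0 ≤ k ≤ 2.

H_0 = Z,  H_1 = Z^2,  H_2 = Z.

Take the total order 0 < 1 < 2 < 3 < 4 < 5 < 6 on the vertex set. Then K (dimension 2) consists of the simplices:

  0-simplices (7): [0], [1], [2], [3], [4], [5], [6]
  1-simplices (21): [0,1], [0,2], [0,3], [0,4], [0,5], [0,6], [1,2], [1,3], [1,4], [1,5], [1,6], [2,3], [2,4], [2,5], [2,6], [3,4], [3,5], [3,6], [4,5], [4,6], [5,6]
  2-simplices (14): [0,1,2], [0,1,5], [0,2,6], [0,3,4], [0,3,6], [0,4,5], [1,2,3], [1,3,4], [1,4,6], [1,5,6], [2,3,5], [2,4,5], [2,4,6], [3,5,6]

Hence C_0 ≅ Z^7, C_1 ≅ Z^21, C_2 ≅ Z^14.

The boundary map ∂_1: C_1 → C_0 is given by ∂[p,q] = [q] − [p].
The 7×21 boundary matrix has rank 6 and Smith normal form diag(1,1,1,1,1,1).

∂_2: C_2 → C_1 maps a triangle to the signed sum of its edges. For instance
  ∂[2,3,5] = [3,5] − [2,5] + [2,3],
  ∂[0,1,2] = [1,2] − [0,2] + [0,1].
The 21×14 boundary matrix has rank 13 and Smith normal form diag(1,1,1,1,1,1,1,1,1,1,1,1,1).

From H_k ≅ ker(∂_k) / im(∂_{k+1}) we obtain:

  H_0: rank C_0 − rank ∂_1 = 7 − 6 = 1, and the invariant factors of ∂_1 are all 1, so H_0 ≅ Z.
  H_1: rank ker ∂_1 − rank ∂_2 = (21 − 6) − 13 = 2, and the invariant factors of ∂_2 are all 1, so H_1 ≅ Z^2.
  H_2: rank ker ∂_2 − rank ∂_3 = (14 − 13) − 0 = 1, and there is no ∂_3, so H_2 ≅ Z.

As a check, the Euler characteristic is 7 − 21 + 14 = 0, which agrees with 1 − 2 + 1 = 0.
(K is a triangulation of the torus T^2.)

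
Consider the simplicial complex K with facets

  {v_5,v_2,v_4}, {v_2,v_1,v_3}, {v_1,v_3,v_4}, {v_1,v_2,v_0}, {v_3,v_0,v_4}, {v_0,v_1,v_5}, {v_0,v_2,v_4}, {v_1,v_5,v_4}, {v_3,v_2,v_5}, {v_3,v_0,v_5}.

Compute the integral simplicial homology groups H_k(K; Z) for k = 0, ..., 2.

Order the vertices as v_0 < v_1 < v_2 < v_3 < v_4 < v_5. Listing each simplex with vertices in this order, K has dimension 2 with simplices:

  0-simplices (6): [v_0], [v_1], [v_2], [v_3], [v_4], [v_5]
  1-simplices (15): (15 of them)
  2-simplices (10): [v_0,v_1,v_2], [v_0,v_1,v_5], [v_0,v_2,v_4], [v_0,v_3,v_4], [v_0,v_3,v_5], [v_1,v_2,v_3], [v_1,v_3,v_4], [v_1,v_4,v_5], [v_2,v_3,v_5], [v_2,v_4,v_5]

so the chain groups are C_0 ≅ Z^6, C_1 ≅ Z^15, C_2 ≅ Z^10.

Boundary ∂_1: C_1 → C_0 is given by ∂[p,q] = [q] − [p]. For instance
  ∂[v_1,v_3] = [v_3] − [v_1].
The resulting 6×15 matrix has rank 5, and its Smith normal form has invariant factors (1,1,1,1,1).

∂_2: C_2 → C_1 acts by ∂[p,q,r] = [q,r] − [p,r] + [p,q]. For instance
  ∂[v_1,v_2,v_3] = [v_2,v_3] − [v_1,v_3] + [v_1,v_2],
  ∂[v_1,v_3,v_4] = [v_3,v_4] − [v_1,v_4] + [v_1,v_3].
As a 15×10 matrix over Z this has rank 10, with invariant factors (1,1,1,1,1,1,1,1,1,2).

Reading off H_k = ker ∂_k / im ∂_{k+1}:

  H_0: rank C_0 − rank ∂_1 = 6 − 5 = 1, and the invariant factors of ∂_1 are all 1, so H_0 = Z.
  H_1: rank ker ∂_1 − rank ∂_2 = (15 − 5) − 10 = 0, and ∂_2 has invariant factor 2 > 1, so H_1 = Z/2.
  H_2: rank ker ∂_2 − rank ∂_3 = (10 − 10) − 0 = 0, and there is no ∂_3, so H_2 = 0.

(K is a triangulation of the real projective plane RP^2.)

H_0 = Z,  H_1 = Z/2,  H_2 = 0.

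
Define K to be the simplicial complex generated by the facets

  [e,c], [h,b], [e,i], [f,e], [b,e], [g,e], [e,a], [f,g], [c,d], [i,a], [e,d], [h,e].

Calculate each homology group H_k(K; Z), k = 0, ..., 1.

Order the vertices as a < b < c < d < e < f < g < h < i. Listing each simplex with vertices in this order, K has dimension 1 with simplices:

  0-simplices (9): a, b, c, d, e, f, g, h, i
  1-simplices (12): ae, ai, be, bh, cd, ce, de, ef, eg, eh, ei, fg

so the chain groups are C_0 ≅ Z^9, C_1 ≅ Z^12.

Boundary ∂_1: C_1 → C_0 is given by ∂[p,q] = [q] − [p]. For instance
  ∂ce = e − c.
As a 9×12 matrix over Z this has rank 8, with invariant factors (1,1,1,1,1,1,1,1).

Now H_k = ker ∂_k / im ∂_{k+1}, so:

  H_0: rank C_0 − rank ∂_1 = 9 − 8 = 1, and the invariant factors of ∂_1 are all 1, so H_0 = Z.
  H_1: rank ker ∂_1 − rank ∂_2 = (12 − 8) − 0 = 4, and there is no ∂_2, so H_1 = Z^4.

As a check, the Euler characteristic is 9 − 12 = -3, which agrees with 1 − 4 = -3.

H_0 = Z,  H_1 = Z^4.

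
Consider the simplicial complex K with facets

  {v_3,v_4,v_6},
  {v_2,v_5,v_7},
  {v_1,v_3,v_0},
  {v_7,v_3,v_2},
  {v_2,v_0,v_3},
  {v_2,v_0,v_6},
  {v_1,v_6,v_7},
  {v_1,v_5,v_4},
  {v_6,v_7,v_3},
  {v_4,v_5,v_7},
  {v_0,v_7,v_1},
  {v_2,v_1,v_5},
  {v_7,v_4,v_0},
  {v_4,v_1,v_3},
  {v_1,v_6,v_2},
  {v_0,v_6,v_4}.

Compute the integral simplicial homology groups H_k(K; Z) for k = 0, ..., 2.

We work with the vertex ordering v_0 < v_1 < v_2 < v_3 < v_4 < v_5 < v_6 < v_7. The simplices of K, each written with vertices in increasing order, are:

  0-simplices (8): [v_0], [v_1], [v_2], [v_3], [v_4], [v_5], [v_6], [v_7]
  1-simplices (24): (24 of them)
  2-simplices (16): (16 of them)

so the chain groups are C_0 ≅ Z^8, C_1 ≅ Z^24, C_2 ≅ Z^16.

The boundary map ∂_1: C_1 → C_0 is given by ∂[p,q] = [q] − [p].
The 8×24 boundary matrix has rank 7 and Smith normal form diag(1,1,1,1,1,1,1).

Boundary ∂_2: C_2 → C_1 acts by ∂[p,q,r] = [q,r] − [p,r] + [p,q]. For instance
  ∂[v_4,v_5,v_7] = [v_5,v_7] − [v_4,v_7] + [v_4,v_5],
  ∂[v_3,v_4,v_6] = [v_4,v_6] − [v_3,v_6] + [v_3,v_4].
The resulting 24×16 matrix has rank 15, and its Smith normal form has invariant factors (1,1,1,1,1,1,1,1,1,1,1,1,1,1,1).

Reading off H_k = ker ∂_k / im ∂_{k+1}:

  H_0: rank C_0 − rank ∂_1 = 8 − 7 = 1, and the invariant factors of ∂_1 are all 1, so H_0 = Z.
  H_1: rank ker ∂_1 − rank ∂_2 = (24 − 7) − 15 = 2, and the invariant factors of ∂_2 are all 1, so H_1 = Z^2.
  H_2: rank ker ∂_2 − rank ∂_3 = (16 − 15) − 0 = 1, and there is no ∂_3, so H_2 = Z.

As a check, the Euler characteristic is 8 − 24 + 16 = 0, which agrees with 1 − 2 + 1 = 0.

H_0 ≅ Z,  H_1 ≅ Z^2,  H_2 ≅ Z.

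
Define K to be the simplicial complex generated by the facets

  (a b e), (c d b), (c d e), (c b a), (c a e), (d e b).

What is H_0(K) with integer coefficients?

Fix the vertex order a < b < c < d < e and write every simplex with vertices in increasing order. Then dim K = 2 and the simplices of K are:

  0-simplices (5): a, b, c, d, e
  1-simplices (9): ab, ac, ae, bc, bd, be, cd, ce, de
  2-simplices (6): abc, abe, ace, bcd, bde, cde

so the chain groups are C_0 ≅ Z^5, C_1 ≅ Z^9, C_2 ≅ Z^6.

The boundary map ∂_1: C_1 → C_0 maps an edge to its endpoints' difference, ∂[p,q] = q − p.
As a 5×9 matrix over Z this has rank 4, with invariant factors (1,1,1,1).

Boundary ∂_2: C_2 → C_1 maps a triangle to the signed sum of its edges. For instance
  ∂abc = bc − ac + ab,
  ∂abe = be − ae + ab.
The 9×6 boundary matrix has rank 5 and Smith normal form diag(1,1,1,1,1).

Computing H_k = (kernel of ∂_k) / (image of ∂_{k+1}):

  H_0: rank C_0 − rank ∂_1 = 5 − 4 = 1, and the invariant factors of ∂_1 are all 1, so H_0 ≅ Z.

H_0 = Z.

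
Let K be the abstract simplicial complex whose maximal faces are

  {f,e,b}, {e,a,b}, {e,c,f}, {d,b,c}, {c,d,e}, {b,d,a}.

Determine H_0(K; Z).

H_0 ≅ Z.

Order the vertices as a < b < c < d < e < f. Listing each simplex with vertices in this order, K has dimension 2 with simplices:

  0-simplices (6): a, b, c, d, e, f
  1-simplices (12): ab, ad, ae, bc, bd, be, bf, cd, ce, cf, de, ef
  2-simplices (6): abd, abe, bcd, bef, cde, cef

Hence C_0 ≅ Z^6, C_1 ≅ Z^12, C_2 ≅ Z^6.

∂_1: C_1 → C_0 is given by ∂[p,q] = [q] − [p].
The resulting 6×12 matrix has rank 5, and its Smith normal form has invariant factors (1,1,1,1,1).

Boundary ∂_2: C_2 → C_1 sends each 2-simplex [p,q,r] to [q,r] − [p,r] + [p,q]. For instance
  ∂bef = ef − bf + be,
  ∂cde = de − ce + cd.
This gives a 12×6 integer matrix of rank 6; reducing to Smith normal form yields diagonal entries (1,1,1,1,1,1).

Now H_k = ker ∂_k / im ∂_{k+1}, so:

  H_0: rank C_0 − rank ∂_1 = 6 − 5 = 1, and the invariant factors of ∂_1 are all 1, so H_0 ≅ Z.

(K is a triangulation of the cylinder S^1 x I.)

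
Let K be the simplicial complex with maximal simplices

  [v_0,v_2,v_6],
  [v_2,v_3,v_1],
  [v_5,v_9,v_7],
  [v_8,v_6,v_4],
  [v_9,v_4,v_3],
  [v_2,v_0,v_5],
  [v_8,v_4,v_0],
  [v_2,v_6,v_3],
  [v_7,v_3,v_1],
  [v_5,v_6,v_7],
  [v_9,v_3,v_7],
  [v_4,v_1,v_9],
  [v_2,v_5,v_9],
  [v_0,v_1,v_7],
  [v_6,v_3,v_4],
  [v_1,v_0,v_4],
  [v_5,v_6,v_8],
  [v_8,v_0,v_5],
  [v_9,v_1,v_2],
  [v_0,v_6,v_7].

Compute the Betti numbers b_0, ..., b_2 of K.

We work with the vertex ordering v_0 < v_1 < v_2 < v_3 < v_4 < v_5 < v_6 < v_7 < v_8 < v_9. The simplices of K, each written with vertices in increasing order, are:

  0-simplices (10): [v_0], [v_1], [v_2], [v_3], [v_4], [v_5], [v_6], [v_7], [v_8], [v_9]
  1-simplices (30): (30 of them)
  2-simplices (20): (20 of them)

Hence C_0 ≅ Z^10, C_1 ≅ Z^30, C_2 ≅ Z^20.

Boundary ∂_1: C_1 → C_0 sends each edge [p,q] (with p < q) to q − p. For instance
  ∂[v_0,v_2] = [v_2] − [v_0].
This gives a 10×30 integer matrix of rank 9; reducing to Smith normal form yields diagonal entries (1,1,1,1,1,1,1,1,1).

Boundary ∂_2: C_2 → C_1 sends each 2-simplex [p,q,r] to [q,r] − [p,r] + [p,q]. For instance
  ∂[v_0,v_1,v_7] = [v_1,v_7] − [v_0,v_7] + [v_0,v_1],
  ∂[v_0,v_2,v_5] = [v_2,v_5] − [v_0,v_5] + [v_0,v_2].
This gives a 30×20 integer matrix of rank 20; reducing to Smith normal form yields diagonal entries (1,1,1,1,1,1,1,1,1,1,1,1,1,1,1,1,1,1,1,2).

From H_k ≅ ker(∂_k) / im(∂_{k+1}) we obtain:

  H_0: rank C_0 − rank ∂_1 = 10 − 9 = 1, and the invariant factors of ∂_1 are all 1, so H_0 = Z.
  H_1: rank ker ∂_1 − rank ∂_2 = (30 − 9) − 20 = 1, and ∂_2 has invariant factor 2 > 1, so H_1 = Z ⊕ Z/2.
  H_2: rank ker ∂_2 − rank ∂_3 = (20 − 20) − 0 = 0, and there is no ∂_3, so H_2 = 0.

As a check, the Euler characteristic is 10 − 30 + 20 = 0, which agrees with 1 − 1 + 0 = 0.

Hence the Betti numbers are b_0 = 1, b_1 = 1, b_2 = 0.

b_0 = 1, b_1 = 1, b_2 = 0.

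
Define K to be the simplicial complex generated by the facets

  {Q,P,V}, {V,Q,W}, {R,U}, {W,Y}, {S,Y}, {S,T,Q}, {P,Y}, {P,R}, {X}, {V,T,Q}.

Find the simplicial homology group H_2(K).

H_2 = 0.

K has 10 vertices, 14 edges, 4 triangles.
rank ∂_2 = 4, rank ∂_3 = 0 ⇒ b_2 = 4 − 4 − 0 = 0. So H_2 = 0.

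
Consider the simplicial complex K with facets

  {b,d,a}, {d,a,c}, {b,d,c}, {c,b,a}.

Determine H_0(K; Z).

Order the vertices as a < b < c < d. Listing each simplex with vertices in this order, K has dimension 2 with simplices:

  0-simplices (4): a, b, c, d
  1-simplices (6): ab, ac, ad, bc, bd, cd
  2-simplices (4): abc, abd, acd, bcd

giving chain groups C_0 ≅ Z^4, C_1 ≅ Z^6, C_2 ≅ Z^4.

The boundary map ∂_1: C_1 → C_0 maps an edge to its endpoints' difference, ∂[p,q] = q − p.
The resulting 4×6 matrix has rank 3, and its Smith normal form has invariant factors (1,1,1).

The boundary map ∂_2: C_2 → C_1 sends each 2-simplex [p,q,r] to [q,r] − [p,r] + [p,q]. For instance
  ∂abc = bc − ac + ab,
  ∂abd = bd − ad + ab.
As a 6×4 matrix over Z this has rank 3, with invariant factors (1,1,1).

From H_k ≅ ker(∂_k) / im(∂_{k+1}) we obtain:

  H_0: rank C_0 − rank ∂_1 = 4 − 3 = 1, and the invariant factors of ∂_1 are all 1, so H_0 = Z.

(K is a triangulation of the 2-sphere S^2.)

H_0 = Z.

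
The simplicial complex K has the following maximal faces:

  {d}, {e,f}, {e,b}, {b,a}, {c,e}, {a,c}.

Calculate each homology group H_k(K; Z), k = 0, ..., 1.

H_0 = Z^2,  H_1 = Z.

Fix the vertex order a < b < c < d < e < f and write every simplex with vertices in increasing order. Then dim K = 1 and the simplices of K are:

  0-simplices (6): a, b, c, d, e, f
  1-simplices (5): ab, ac, be, ce, ef

Hence C_0 ≅ Z^6, C_1 ≅ Z^5.

∂_1: C_1 → C_0 maps an edge to its endpoints' difference, ∂[p,q] = q − p. For instance
  ∂ac = c − a.
The resulting 6×5 matrix has rank 4, and its Smith normal form has invariant factors (1,1,1,1).

Reading off H_k = ker ∂_k / im ∂_{k+1}:

  H_0: rank C_0 − rank ∂_1 = 6 − 4 = 2, and the invariant factors of ∂_1 are all 1, so H_0 ≅ Z^2.
  H_1: rank ker ∂_1 − rank ∂_2 = (5 − 4) − 0 = 1, and there is no ∂_2, so H_1 ≅ Z.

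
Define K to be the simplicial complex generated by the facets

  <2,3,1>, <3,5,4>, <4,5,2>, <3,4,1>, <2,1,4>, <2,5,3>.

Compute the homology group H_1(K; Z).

Order the vertices as 1 < 2 < 3 < 4 < 5. Listing each simplex with vertices in this order, K has dimension 2 with simplices:

  0-simplices (5): [1], [2], [3], [4], [5]
  1-simplices (9): [1,2], [1,3], [1,4], [2,3], [2,4], [2,5], [3,4], [3,5], [4,5]
  2-simplices (6): [1,2,3], [1,2,4], [1,3,4], [2,3,5], [2,4,5], [3,4,5]

Hence C_0 ≅ Z^5, C_1 ≅ Z^9, C_2 ≅ Z^6.

The boundary map ∂_1: C_1 → C_0 sends each edge [p,q] (with p < q) to q − p. For instance
  ∂[4,5] = [5] − [4].
The 5×9 boundary matrix has rank 4 and Smith normal form diag(1,1,1,1).

Boundary ∂_2: C_2 → C_1 sends each 2-simplex [p,q,r] to [q,r] − [p,r] + [p,q]. For instance
  ∂[3,4,5] = [4,5] − [3,5] + [3,4],
  ∂[2,4,5] = [4,5] − [2,5] + [2,4].
As a 9×6 matrix over Z this has rank 5, with invariant factors (1,1,1,1,1).

Computing H_k = (kernel of ∂_k) / (image of ∂_{k+1}):

  H_1: rank ker ∂_1 − rank ∂_2 = (9 − 4) − 5 = 0, and the invariant factors of ∂_2 are all 1, so H_1 ≅ 0.

H_1 ≅ 0.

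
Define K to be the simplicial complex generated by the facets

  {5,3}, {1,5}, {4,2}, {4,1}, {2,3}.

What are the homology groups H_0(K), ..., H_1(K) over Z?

Order the vertices as 1 < 2 < 3 < 4 < 5. Listing each simplex with vertices in this order, K has dimension 1 with simplices:

  0-simplices (5): [1], [2], [3], [4], [5]
  1-simplices (5): [1,4], [1,5], [2,3], [2,4], [3,5]

giving chain groups C_0 ≅ Z^5, C_1 ≅ Z^5.

The boundary map ∂_1: C_1 → C_0 sends each edge [p,q] (with p < q) to q − p. For instance
  ∂[1,5] = [5] − [1].
As a 5×5 matrix over Z this has rank 4, with invariant factors (1,1,1,1).

Reading off H_k = ker ∂_k / im ∂_{k+1}:

  H_0: rank C_0 − rank ∂_1 = 5 − 4 = 1, and the invariant factors of ∂_1 are all 1, so H_0 = Z.
  H_1: rank ker ∂_1 − rank ∂_2 = (5 − 4) − 0 = 1, and there is no ∂_2, so H_1 = Z.

As a check, the Euler characteristic is 5 − 5 = 0, which agrees with 1 − 1 = 0.
(K is a triangulation of the circle S^1.)

H_0 ≅ Z,  H_1 ≅ Z.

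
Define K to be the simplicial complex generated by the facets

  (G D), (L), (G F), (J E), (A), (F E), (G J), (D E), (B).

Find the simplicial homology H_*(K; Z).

H_0 = Z^4,  H_1 = Z^2.

Fix the vertex order A < B < D < E < F < G < J < L and write every simplex with vertices in increasing order. Then dim K = 1 and the simplices of K are:

  0-simplices (8): A, B, D, E, F, G, J, L
  1-simplices (6): DE, DG, EF, EJ, FG, GJ

giving chain groups C_0 ≅ Z^8, C_1 ≅ Z^6.

The boundary map ∂_1: C_1 → C_0 sends each edge [p,q] (with p < q) to q − p.
The 8×6 boundary matrix has rank 4 and Smith normal form diag(1,1,1,1).

Computing H_k = (kernel of ∂_k) / (image of ∂_{k+1}):

  H_0: rank C_0 − rank ∂_1 = 8 − 4 = 4, and the invariant factors of ∂_1 are all 1, so H_0 = Z^4.
  H_1: rank ker ∂_1 − rank ∂_2 = (6 − 4) − 0 = 2, and there is no ∂_2, so H_1 = Z^2.

As a check, the Euler characteristic is 8 − 6 = 2, which agrees with 4 − 2 = 2.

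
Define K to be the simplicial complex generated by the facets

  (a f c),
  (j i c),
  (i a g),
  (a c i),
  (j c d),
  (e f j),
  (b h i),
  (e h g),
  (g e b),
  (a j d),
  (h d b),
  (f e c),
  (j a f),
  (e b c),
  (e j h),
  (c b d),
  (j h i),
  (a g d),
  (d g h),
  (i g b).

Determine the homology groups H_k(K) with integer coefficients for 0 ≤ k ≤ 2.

H_0 ≅ Z,  H_1 ≅ Z ⊕ Z/2Z,  H_2 = 0.

Fix the vertex order a < b < c < d < e < f < g < h < i < j and write every simplex with vertices in increasing order. Then dim K = 2 and the simplices of K are:

  0-simplices (10): a, b, c, d, e, f, g, h, i, j
  1-simplices (30): ac, ad, af, ag, ai, aj, bc, bd, be, bg, bh, bi, cd, ce, cf, ci, cj, dg, dh, dj, ef, eg, eh, ej, fj, gh, gi, hi, hj, ij
  2-simplices (20): acf, aci, adg, adj, afj, agi, bcd, bce, bdh, beg, bgi, bhi, cdj, cef, cij, dgh, efj, egh, ehj, hij

Hence C_0 ≅ Z^10, C_1 ≅ Z^30, C_2 ≅ Z^20.

Boundary ∂_1: C_1 → C_0 sends each edge [p,q] (with p < q) to q − p. For instance
  ∂aj = j − a.
The 10×30 boundary matrix has rank 9 and Smith normal form diag(1,1,1,1,1,1,1,1,1).

∂_2: C_2 → C_1 sends each 2-simplex [p,q,r] to [q,r] − [p,r] + [p,q]. For instance
  ∂dgh = gh − dh + dg,
  ∂cij = ij − cj + ci.
This gives a 30×20 integer matrix of rank 20; reducing to Smith normal form yields diagonal entries (1,1,1,1,1,1,1,1,1,1,1,1,1,1,1,1,1,1,1,2).

Reading off H_k = ker ∂_k / im ∂_{k+1}:

  H_0: rank C_0 − rank ∂_1 = 10 − 9 = 1, and the invariant factors of ∂_1 are all 1, so H_0 = Z.
  H_1: rank ker ∂_1 − rank ∂_2 = (30 − 9) − 20 = 1, and ∂_2 has invariant factor 2 > 1, so H_1 = Z ⊕ Z/2Z.
  H_2: rank ker ∂_2 − rank ∂_3 = (20 − 20) − 0 = 0, and there is no ∂_3, so H_2 = 0.

As a check, the Euler characteristic is 10 − 30 + 20 = 0, which agrees with 1 − 1 + 0 = 0.
(K is a triangulation of the Klein bottle.)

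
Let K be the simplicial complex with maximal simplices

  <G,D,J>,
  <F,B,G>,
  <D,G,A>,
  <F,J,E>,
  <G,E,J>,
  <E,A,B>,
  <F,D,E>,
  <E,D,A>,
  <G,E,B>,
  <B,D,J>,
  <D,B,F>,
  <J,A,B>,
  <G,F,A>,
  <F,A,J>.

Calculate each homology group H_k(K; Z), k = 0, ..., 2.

We work with the vertex ordering A < B < D < E < F < G < J. The simplices of K, each written with vertices in increasing order, are:

  0-simplices (7): A, B, D, E, F, G, J
  1-simplices (21): AB, AD, AE, AF, AG, AJ, BD, BE, BF, BG, BJ, DE, DF, DG, DJ, EF, EG, EJ, FG, FJ, GJ
  2-simplices (14): ABE, ABJ, ADE, ADG, AFG, AFJ, BDF, BDJ, BEG, BFG, DEF, DGJ, EFJ, EGJ

Hence C_0 ≅ Z^7, C_1 ≅ Z^21, C_2 ≅ Z^14.

∂_1: C_1 → C_0 sends each edge [p,q] (with p < q) to q − p.
This gives a 7×21 integer matrix of rank 6; reducing to Smith normal form yields diagonal entries (1,1,1,1,1,1).

Boundary ∂_2: C_2 → C_1 sends each 2-simplex [p,q,r] to [q,r] − [p,r] + [p,q]. For instance
  ∂ADE = DE − AE + AD,
  ∂EFJ = FJ − EJ + EF.
This gives a 21×14 integer matrix of rank 13; reducing to Smith normal form yields diagonal entries (1,1,1,1,1,1,1,1,1,1,1,1,1).

Computing H_k = (kernel of ∂_k) / (image of ∂_{k+1}):

  H_0: rank C_0 − rank ∂_1 = 7 − 6 = 1, and the invariant factors of ∂_1 are all 1, so H_0 ≅ Z.
  H_1: rank ker ∂_1 − rank ∂_2 = (21 − 6) − 13 = 2, and the invariant factors of ∂_2 are all 1, so H_1 ≅ Z^2.
  H_2: rank ker ∂_2 − rank ∂_3 = (14 − 13) − 0 = 1, and there is no ∂_3, so H_2 ≅ Z.

H_0 ≅ Z,  H_1 ≅ Z^2,  H_2 ≅ Z.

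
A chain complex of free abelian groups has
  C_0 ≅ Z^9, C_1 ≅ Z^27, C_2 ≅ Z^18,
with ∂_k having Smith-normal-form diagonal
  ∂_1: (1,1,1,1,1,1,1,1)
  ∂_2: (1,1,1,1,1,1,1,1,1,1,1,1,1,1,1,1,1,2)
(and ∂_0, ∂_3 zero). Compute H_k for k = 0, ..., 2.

H_0 = Z,  H_1 = Z ⊕ Z/2,  H_2 = 0.

H_0: b_0 = 9 − 0 − 8 = 1; torsion from ∂_1 factors > 1: none. So H_0 = Z.
H_1: b_1 = 27 − 8 − 18 = 1; torsion from ∂_2 factors > 1: [2]. So H_1 = Z ⊕ Z/2.
H_2: b_2 = 18 − 18 − 0 = 0; torsion from ∂_3 factors > 1: none. So H_2 = 0.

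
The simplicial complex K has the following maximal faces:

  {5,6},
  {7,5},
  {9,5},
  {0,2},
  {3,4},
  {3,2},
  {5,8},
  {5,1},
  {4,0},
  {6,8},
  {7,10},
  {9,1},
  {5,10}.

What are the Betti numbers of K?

b_0 = 2, b_1 = 4.

Order the vertices as 0 < 1 < 2 < 3 < 4 < 5 < 6 < 7 < 8 < 9 < 10. Listing each simplex with vertices in this order, K has dimension 1 with simplices:

  0-simplices (11): [0], [1], [2], [3], [4], [5], [6], [7], [8], [9], [10]
  1-simplices (13): [0,2], [0,4], [1,5], [1,9], [2,3], [3,4], [5,6], [5,7], [5,8], [5,9], [5,10], [6,8], [7,10]

giving chain groups C_0 ≅ Z^11, C_1 ≅ Z^13.

Boundary ∂_1: C_1 → C_0 maps an edge to its endpoints' difference, ∂[p,q] = q − p. For instance
  ∂[3,4] = [4] − [3].
This gives a 11×13 integer matrix of rank 9; reducing to Smith normal form yields diagonal entries (1,1,1,1,1,1,1,1,1).

Reading off H_k = ker ∂_k / im ∂_{k+1}:

  H_0: rank C_0 − rank ∂_1 = 11 − 9 = 2, and the invariant factors of ∂_1 are all 1, so H_0 ≅ Z^2.
  H_1: rank ker ∂_1 − rank ∂_2 = (13 − 9) − 0 = 4, and there is no ∂_2, so H_1 ≅ Z^4.

As a check, the Euler characteristic is 11 − 13 = -2, which agrees with 2 − 4 = -2.
(K is a triangulation of the disjoint union of a wedge of 3 circles and the circle S^1.)

Hence the Betti numbers are b_0 = 2, b_1 = 4.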